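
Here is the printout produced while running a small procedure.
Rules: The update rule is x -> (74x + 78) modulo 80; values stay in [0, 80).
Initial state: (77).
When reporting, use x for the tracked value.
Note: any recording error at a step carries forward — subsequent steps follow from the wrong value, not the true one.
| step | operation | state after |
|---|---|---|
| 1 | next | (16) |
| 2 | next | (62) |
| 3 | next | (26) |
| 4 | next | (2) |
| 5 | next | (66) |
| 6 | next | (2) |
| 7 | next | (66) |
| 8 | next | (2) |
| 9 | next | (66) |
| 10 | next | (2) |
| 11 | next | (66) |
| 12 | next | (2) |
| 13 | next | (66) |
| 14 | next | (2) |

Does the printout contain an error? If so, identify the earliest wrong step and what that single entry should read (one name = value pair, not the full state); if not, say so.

no error

Recomputing the run from the initial state:
step 1: x = 16
step 2: x = 62
step 3: x = 26
step 4: x = 2
step 5: x = 66
step 6: x = 2
step 7: x = 66
step 8: x = 2
step 9: x = 66
step 10: x = 2
step 11: x = 66
step 12: x = 2
step 13: x = 66
step 14: x = 2
This matches the printout at every step.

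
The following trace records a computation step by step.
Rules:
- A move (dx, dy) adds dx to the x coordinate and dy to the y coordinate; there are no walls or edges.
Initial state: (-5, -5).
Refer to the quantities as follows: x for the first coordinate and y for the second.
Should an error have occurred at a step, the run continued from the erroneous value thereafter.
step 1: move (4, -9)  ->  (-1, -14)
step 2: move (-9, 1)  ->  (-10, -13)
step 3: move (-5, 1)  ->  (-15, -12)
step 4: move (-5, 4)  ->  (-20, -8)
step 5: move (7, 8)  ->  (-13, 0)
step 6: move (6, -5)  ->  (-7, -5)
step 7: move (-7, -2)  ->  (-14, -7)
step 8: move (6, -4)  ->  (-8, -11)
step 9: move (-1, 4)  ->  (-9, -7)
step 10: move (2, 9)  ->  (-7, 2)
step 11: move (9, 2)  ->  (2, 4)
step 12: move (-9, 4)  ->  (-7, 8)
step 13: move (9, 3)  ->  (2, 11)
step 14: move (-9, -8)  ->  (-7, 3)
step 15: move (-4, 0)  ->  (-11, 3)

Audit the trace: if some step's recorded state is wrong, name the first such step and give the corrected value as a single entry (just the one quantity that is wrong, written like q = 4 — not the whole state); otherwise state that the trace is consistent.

no error

Step 1: x = -5 + (4) = -1, y = -5 + (-9) = -14 — exactly as logged.
Step 2: x = -1 + (-9) = -10, y = -14 + (1) = -13 — exactly as logged.
Step 3: x = -10 + (-5) = -15, y = -13 + (1) = -12 — exactly as logged.
Step 4: x = -15 + (-5) = -20, y = -12 + (4) = -8 — no discrepancy.
Step 5: x = -20 + (7) = -13, y = -8 + (8) = 0 — same as recorded.
Step 6: x = -13 + (6) = -7, y = 0 + (-5) = -5 — exactly as logged.
Step 7: x = -7 + (-7) = -14, y = -5 + (-2) = -7 — confirmed correct.
Step 8: x = -14 + (6) = -8, y = -7 + (-4) = -11 — no discrepancy.
Step 9: x = -8 + (-1) = -9, y = -11 + (4) = -7 — in agreement.
Step 10: x = -9 + (2) = -7, y = -7 + (9) = 2 — confirmed correct.
Step 11: x = -7 + (9) = 2, y = 2 + (2) = 4 — no discrepancy.
Step 12: x = 2 + (-9) = -7, y = 4 + (4) = 8 — same as recorded.
Step 13: x = -7 + (9) = 2, y = 8 + (3) = 11 — consistent with the trace.
Step 14: x = 2 + (-9) = -7, y = 11 + (-8) = 3 — checks out.
Step 15: x = -7 + (-4) = -11, y = 3 + (0) = 3 — in agreement.
No step deviates from the rules.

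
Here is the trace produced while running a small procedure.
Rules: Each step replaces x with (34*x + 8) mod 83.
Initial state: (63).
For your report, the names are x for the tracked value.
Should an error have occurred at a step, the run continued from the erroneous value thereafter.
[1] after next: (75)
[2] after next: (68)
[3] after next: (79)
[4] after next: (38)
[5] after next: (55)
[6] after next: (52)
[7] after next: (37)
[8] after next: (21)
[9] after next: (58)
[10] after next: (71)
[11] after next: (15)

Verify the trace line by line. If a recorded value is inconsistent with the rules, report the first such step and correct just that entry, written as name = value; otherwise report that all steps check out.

Recomputing the run from the initial state:
step 1: x = 75
step 2: x = 68
step 3: x = 79
step 4: x = 38
step 5: x = 55
step 6: x = 52
step 7: x = 33
step 8: x = 51
step 9: x = 82
step 10: x = 57
step 11: x = 37
The first disagreement with the trace is at step 7, where the value should be x = 33.

step 7, x = 33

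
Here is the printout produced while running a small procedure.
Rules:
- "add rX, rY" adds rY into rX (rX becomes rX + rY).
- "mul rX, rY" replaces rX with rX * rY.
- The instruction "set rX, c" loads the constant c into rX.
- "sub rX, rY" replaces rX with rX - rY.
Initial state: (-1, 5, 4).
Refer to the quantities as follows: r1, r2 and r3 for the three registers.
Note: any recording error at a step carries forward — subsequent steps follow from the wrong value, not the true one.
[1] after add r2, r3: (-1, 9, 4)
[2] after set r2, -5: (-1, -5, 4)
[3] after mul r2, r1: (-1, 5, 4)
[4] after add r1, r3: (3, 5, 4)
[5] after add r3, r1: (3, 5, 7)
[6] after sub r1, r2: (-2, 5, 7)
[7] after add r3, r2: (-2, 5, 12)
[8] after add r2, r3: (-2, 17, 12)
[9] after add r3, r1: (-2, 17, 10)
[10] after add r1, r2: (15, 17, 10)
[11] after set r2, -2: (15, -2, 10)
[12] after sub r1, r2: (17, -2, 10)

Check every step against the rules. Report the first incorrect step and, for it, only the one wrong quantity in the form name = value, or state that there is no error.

no error

1. r2 = 5 + 4 = 9 (in agreement)
2. r2 = -5 (same as recorded)
3. r2 = -5 * -1 = 5 (in agreement)
4. r1 = -1 + 4 = 3 (verified)
5. r3 = 4 + 3 = 7 (matches)
6. r1 = 3 - 5 = -2 (in agreement)
7. r3 = 7 + 5 = 12 (exactly as logged)
8. r2 = 5 + 12 = 17 (confirmed correct)
9. r3 = 12 + -2 = 10 (same as recorded)
10. r1 = -2 + 17 = 15 (exactly as logged)
11. r2 = -2 (verified)
12. r1 = 15 - -2 = 17 (verified)
All steps check out; nothing to correct.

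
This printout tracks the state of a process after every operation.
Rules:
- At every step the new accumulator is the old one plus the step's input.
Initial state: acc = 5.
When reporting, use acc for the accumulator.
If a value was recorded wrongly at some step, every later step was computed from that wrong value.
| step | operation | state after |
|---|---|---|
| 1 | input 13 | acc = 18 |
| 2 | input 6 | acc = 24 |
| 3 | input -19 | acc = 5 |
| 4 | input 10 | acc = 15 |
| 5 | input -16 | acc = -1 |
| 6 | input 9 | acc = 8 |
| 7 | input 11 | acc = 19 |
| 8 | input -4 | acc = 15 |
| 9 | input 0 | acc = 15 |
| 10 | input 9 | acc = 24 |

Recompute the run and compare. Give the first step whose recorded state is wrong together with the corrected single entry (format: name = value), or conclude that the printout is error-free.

no error

Recomputing the run from the initial state:
step 1: acc = 18
step 2: acc = 24
step 3: acc = 5
step 4: acc = 15
step 5: acc = -1
step 6: acc = 8
step 7: acc = 19
step 8: acc = 15
step 9: acc = 15
step 10: acc = 24
This matches the printout at every step.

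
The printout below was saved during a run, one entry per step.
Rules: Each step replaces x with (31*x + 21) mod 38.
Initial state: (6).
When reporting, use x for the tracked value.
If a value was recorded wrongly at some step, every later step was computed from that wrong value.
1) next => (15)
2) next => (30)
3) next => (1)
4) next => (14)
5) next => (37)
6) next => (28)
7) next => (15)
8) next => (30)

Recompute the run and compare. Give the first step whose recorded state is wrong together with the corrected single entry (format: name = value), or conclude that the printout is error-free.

step 1, x = 17

step 1: x = (31*6 + 21) mod 38 = 17 -> the recorded entry deviates here
Conclusion: step 1 carries the first error; the entry should be x = 17.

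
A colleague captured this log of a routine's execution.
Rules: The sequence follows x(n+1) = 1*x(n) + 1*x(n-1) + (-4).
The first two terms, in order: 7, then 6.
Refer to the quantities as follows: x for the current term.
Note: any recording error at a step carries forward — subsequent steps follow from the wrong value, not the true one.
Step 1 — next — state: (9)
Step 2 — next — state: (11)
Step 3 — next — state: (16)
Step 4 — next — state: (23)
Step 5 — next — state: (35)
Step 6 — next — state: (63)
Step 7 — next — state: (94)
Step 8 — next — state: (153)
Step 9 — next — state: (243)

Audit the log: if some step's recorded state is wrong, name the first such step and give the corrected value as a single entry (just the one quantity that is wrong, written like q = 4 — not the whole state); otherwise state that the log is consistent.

Step 1: x = 1*(6) + (1)*(7) + (-4) = 9 — verified.
Step 2: x = 1*(9) + (1)*(6) + (-4) = 11 — verified.
Step 3: x = 1*(11) + (1)*(9) + (-4) = 16 — checks out.
Step 4: x = 1*(16) + (1)*(11) + (-4) = 23 — exactly as logged.
Step 5: x = 1*(23) + (1)*(16) + (-4) = 35 — checks out.
Step 6: x = 1*(35) + (1)*(23) + (-4) = 54 — the log disagrees here.
The audit stops at step 6: the recorded entry is wrong and should be x = 54.

step 6, x = 54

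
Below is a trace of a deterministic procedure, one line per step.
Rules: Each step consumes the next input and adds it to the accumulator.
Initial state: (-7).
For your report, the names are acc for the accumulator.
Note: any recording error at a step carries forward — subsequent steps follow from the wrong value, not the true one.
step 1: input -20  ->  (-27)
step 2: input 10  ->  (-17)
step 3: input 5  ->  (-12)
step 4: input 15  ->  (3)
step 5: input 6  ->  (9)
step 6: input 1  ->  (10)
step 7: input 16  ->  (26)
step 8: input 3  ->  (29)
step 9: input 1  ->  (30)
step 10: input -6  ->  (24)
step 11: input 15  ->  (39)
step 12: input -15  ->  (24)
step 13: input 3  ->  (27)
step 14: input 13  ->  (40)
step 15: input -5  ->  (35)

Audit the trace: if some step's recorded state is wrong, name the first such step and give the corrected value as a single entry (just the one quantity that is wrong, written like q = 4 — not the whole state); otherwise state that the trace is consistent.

Step 1: acc = -7 + -20 = -27 — verified.
Step 2: acc = -27 + 10 = -17 — consistent with the trace.
Step 3: acc = -17 + 5 = -12 — same as recorded.
Step 4: acc = -12 + 15 = 3 — verified.
Step 5: acc = 3 + 6 = 9 — checks out.
Step 6: acc = 9 + 1 = 10 — consistent with the trace.
Step 7: acc = 10 + 16 = 26 — exactly as logged.
Step 8: acc = 26 + 3 = 29 — confirmed correct.
Step 9: acc = 29 + 1 = 30 — verified.
Step 10: acc = 30 + -6 = 24 — consistent with the trace.
Step 11: acc = 24 + 15 = 39 — agrees with the trace.
Step 12: acc = 39 + -15 = 24 — matches.
Step 13: acc = 24 + 3 = 27 — exactly as logged.
Step 14: acc = 27 + 13 = 40 — verified.
Step 15: acc = 40 + -5 = 35 — exactly as logged.
Nothing is out of place; the run is error-free.

no error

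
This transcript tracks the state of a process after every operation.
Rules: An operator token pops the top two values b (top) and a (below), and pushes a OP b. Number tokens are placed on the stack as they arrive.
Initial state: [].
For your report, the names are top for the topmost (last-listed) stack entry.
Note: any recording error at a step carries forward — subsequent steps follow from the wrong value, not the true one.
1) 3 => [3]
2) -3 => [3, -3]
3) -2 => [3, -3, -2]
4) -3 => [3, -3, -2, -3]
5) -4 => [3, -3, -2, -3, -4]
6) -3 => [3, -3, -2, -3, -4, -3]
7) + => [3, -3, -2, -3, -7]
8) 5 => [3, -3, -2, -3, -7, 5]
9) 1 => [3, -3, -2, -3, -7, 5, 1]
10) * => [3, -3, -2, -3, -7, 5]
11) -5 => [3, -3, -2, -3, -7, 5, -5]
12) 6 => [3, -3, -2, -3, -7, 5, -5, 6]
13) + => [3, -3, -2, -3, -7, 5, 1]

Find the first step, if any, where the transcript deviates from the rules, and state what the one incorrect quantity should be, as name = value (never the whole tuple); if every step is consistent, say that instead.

Recomputing the run from the initial state:
step 1: [3]
step 2: [3, -3]
step 3: [3, -3, -2]
step 4: [3, -3, -2, -3]
step 5: [3, -3, -2, -3, -4]
step 6: [3, -3, -2, -3, -4, -3]
step 7: [3, -3, -2, -3, -7]
step 8: [3, -3, -2, -3, -7, 5]
step 9: [3, -3, -2, -3, -7, 5, 1]
step 10: [3, -3, -2, -3, -7, 5]
step 11: [3, -3, -2, -3, -7, 5, -5]
step 12: [3, -3, -2, -3, -7, 5, -5, 6]
step 13: [3, -3, -2, -3, -7, 5, 1]
This matches the transcript at every step.

no error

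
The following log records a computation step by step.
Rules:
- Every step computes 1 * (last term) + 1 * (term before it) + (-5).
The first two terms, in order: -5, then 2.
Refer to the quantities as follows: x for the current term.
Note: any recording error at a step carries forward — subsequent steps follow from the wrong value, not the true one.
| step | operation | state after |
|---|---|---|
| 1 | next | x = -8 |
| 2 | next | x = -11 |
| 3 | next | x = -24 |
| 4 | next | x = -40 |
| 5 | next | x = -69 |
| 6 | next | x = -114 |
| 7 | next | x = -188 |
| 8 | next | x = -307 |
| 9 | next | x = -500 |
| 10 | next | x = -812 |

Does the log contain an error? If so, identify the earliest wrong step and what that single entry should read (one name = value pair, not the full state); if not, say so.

Recomputing the run from the initial state:
step 1: x = -8
step 2: x = -11
step 3: x = -24
step 4: x = -40
step 5: x = -69
step 6: x = -114
step 7: x = -188
step 8: x = -307
step 9: x = -500
step 10: x = -812
This matches the log at every step.

no error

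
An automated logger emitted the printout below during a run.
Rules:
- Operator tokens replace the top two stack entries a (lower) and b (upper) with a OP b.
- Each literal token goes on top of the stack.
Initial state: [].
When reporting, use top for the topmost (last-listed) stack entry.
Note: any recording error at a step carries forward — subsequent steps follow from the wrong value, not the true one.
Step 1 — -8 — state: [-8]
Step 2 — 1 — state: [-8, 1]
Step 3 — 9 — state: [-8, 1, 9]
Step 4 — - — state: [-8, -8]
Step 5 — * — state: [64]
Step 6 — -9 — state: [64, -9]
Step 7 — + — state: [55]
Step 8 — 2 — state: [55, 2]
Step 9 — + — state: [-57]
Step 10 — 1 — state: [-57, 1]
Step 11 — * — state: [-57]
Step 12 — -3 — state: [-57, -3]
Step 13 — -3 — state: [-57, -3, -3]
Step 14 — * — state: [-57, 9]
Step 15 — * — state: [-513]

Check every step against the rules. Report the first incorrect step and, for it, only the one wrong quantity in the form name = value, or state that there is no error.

step 9, top = 57

Step 1: push -8: top = -8 — consistent with the printout.
Step 2: push 1: top = 1 — in agreement.
Step 3: push 9: top = 9 — in agreement.
Step 4: 1 - 9 = -8 — matches.
Step 5: -8 * -8 = 64 — matches.
Step 6: push -9: top = -9 — verified.
Step 7: 64 + -9 = 55 — no discrepancy.
Step 8: push 2: top = 2 — confirmed correct.
Step 9: 55 + 2 = 57 — the entry is off here.
Step 9 is the first one off; corrected, top = 57.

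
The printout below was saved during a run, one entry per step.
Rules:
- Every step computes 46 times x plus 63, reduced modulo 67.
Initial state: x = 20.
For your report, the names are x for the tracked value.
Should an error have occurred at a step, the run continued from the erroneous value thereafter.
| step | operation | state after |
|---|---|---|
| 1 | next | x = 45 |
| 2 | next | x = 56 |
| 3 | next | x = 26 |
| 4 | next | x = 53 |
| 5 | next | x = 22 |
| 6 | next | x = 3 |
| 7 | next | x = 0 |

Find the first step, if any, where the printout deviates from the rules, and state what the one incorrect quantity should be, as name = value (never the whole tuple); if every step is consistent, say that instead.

no error

Recomputing the run from the initial state:
step 1: x = 45
step 2: x = 56
step 3: x = 26
step 4: x = 53
step 5: x = 22
step 6: x = 3
step 7: x = 0
This matches the printout at every step.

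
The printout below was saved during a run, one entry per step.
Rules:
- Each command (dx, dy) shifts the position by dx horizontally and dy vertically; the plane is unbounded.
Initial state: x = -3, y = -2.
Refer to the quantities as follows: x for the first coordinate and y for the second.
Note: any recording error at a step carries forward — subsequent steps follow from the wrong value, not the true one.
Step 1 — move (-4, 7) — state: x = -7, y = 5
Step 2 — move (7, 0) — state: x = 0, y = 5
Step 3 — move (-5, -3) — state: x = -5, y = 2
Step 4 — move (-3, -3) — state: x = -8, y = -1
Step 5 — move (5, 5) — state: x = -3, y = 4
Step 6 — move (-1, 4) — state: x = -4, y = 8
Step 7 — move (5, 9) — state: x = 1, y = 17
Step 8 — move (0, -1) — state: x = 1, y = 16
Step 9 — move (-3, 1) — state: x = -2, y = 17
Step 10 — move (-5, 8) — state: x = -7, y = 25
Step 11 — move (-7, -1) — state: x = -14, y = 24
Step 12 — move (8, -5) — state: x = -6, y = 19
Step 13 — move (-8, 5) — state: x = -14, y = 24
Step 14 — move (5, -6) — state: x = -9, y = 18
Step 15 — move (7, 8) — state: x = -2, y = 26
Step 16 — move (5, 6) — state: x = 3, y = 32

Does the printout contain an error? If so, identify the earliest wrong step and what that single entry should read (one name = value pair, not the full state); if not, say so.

Recomputing the run from the initial state:
step 1: x = -7, y = 5
step 2: x = 0, y = 5
step 3: x = -5, y = 2
step 4: x = -8, y = -1
step 5: x = -3, y = 4
step 6: x = -4, y = 8
step 7: x = 1, y = 17
step 8: x = 1, y = 16
step 9: x = -2, y = 17
step 10: x = -7, y = 25
step 11: x = -14, y = 24
step 12: x = -6, y = 19
step 13: x = -14, y = 24
step 14: x = -9, y = 18
step 15: x = -2, y = 26
step 16: x = 3, y = 32
This matches the printout at every step.

no error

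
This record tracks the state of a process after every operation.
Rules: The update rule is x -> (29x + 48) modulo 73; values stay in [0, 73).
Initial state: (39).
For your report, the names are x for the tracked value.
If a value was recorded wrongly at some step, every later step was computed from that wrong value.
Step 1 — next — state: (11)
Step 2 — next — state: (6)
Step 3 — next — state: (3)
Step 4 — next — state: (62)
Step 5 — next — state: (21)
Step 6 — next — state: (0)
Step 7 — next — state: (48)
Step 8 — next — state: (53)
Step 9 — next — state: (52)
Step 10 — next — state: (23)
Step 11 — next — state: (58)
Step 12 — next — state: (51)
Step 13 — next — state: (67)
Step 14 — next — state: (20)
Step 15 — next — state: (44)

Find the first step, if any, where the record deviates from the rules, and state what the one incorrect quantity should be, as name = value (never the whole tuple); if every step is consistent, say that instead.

step 1: x = (29*39 + 48) mod 73 = 11 -> consistent with the record
step 2: x = (29*11 + 48) mod 73 = 2 -> the entry is off here
That makes step 2 the first incorrect line — x = 2 is what it should show.

step 2, x = 2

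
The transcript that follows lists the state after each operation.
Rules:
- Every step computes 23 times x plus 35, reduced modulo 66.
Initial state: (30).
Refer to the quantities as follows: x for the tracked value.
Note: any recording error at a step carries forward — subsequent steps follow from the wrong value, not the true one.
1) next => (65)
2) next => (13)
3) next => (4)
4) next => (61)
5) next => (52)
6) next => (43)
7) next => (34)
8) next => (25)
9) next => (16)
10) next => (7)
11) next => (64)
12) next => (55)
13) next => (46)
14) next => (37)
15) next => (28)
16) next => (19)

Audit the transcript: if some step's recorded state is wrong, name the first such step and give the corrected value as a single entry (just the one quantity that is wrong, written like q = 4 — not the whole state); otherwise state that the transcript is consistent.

step 1: x = (23*30 + 35) mod 66 = 65 -> exactly as logged
step 2: x = (23*65 + 35) mod 66 = 12 -> the entry is off here
The earliest wrong entry is at step 2: it should read x = 12.

step 2, x = 12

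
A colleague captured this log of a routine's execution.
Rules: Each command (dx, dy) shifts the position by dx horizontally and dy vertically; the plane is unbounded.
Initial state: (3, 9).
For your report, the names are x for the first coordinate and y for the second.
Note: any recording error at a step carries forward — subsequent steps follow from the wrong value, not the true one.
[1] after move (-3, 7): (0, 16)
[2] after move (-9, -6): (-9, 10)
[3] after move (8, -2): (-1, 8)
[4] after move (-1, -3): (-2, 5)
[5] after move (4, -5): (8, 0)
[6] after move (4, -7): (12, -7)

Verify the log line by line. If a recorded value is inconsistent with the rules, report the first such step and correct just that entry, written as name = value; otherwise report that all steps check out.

step 5, x = 2

Recomputing the run from the initial state:
step 1: x = 0, y = 16
step 2: x = -9, y = 10
step 3: x = -1, y = 8
step 4: x = -2, y = 5
step 5: x = 2, y = 0
step 6: x = 6, y = -7
The first disagreement with the log is at step 5, where the value should be x = 2.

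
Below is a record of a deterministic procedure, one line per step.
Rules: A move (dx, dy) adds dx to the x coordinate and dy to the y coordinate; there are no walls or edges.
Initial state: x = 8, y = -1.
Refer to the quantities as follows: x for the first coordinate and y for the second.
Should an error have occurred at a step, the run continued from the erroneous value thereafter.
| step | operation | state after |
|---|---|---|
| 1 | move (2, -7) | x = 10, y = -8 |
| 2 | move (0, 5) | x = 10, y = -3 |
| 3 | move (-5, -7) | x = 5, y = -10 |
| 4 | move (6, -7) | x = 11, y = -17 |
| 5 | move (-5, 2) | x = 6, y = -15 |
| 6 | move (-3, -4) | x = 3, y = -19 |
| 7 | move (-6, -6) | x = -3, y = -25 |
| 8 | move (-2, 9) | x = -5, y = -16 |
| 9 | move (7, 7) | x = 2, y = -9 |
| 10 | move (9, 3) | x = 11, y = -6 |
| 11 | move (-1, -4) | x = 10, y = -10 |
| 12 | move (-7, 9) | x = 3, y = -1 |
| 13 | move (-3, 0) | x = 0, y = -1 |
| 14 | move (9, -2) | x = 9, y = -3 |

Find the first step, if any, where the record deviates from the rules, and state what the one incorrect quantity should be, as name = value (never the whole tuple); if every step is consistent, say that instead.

no error

Recomputing the run from the initial state:
step 1: x = 10, y = -8
step 2: x = 10, y = -3
step 3: x = 5, y = -10
step 4: x = 11, y = -17
step 5: x = 6, y = -15
step 6: x = 3, y = -19
step 7: x = -3, y = -25
step 8: x = -5, y = -16
step 9: x = 2, y = -9
step 10: x = 11, y = -6
step 11: x = 10, y = -10
step 12: x = 3, y = -1
step 13: x = 0, y = -1
step 14: x = 9, y = -3
This matches the record at every step.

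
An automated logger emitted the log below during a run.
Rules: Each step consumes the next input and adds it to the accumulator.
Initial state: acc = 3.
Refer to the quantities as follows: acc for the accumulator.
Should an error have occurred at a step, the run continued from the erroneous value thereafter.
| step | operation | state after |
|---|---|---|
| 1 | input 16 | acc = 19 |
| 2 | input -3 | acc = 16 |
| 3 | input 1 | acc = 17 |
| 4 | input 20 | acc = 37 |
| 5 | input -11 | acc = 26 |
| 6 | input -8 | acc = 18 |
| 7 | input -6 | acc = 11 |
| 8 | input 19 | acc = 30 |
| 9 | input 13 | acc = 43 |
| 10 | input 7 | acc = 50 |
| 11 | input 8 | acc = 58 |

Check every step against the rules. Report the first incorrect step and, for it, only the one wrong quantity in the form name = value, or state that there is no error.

step 1: acc = 3 + 16 = 19 -> verified
step 2: acc = 19 + -3 = 16 -> verified
step 3: acc = 16 + 1 = 17 -> checks out
step 4: acc = 17 + 20 = 37 -> checks out
step 5: acc = 37 + -11 = 26 -> verified
step 6: acc = 26 + -8 = 18 -> matches
step 7: acc = 18 + -6 = 12 -> the entry is off here
The audit stops at step 7: the recorded entry is wrong and should be acc = 12.

step 7, acc = 12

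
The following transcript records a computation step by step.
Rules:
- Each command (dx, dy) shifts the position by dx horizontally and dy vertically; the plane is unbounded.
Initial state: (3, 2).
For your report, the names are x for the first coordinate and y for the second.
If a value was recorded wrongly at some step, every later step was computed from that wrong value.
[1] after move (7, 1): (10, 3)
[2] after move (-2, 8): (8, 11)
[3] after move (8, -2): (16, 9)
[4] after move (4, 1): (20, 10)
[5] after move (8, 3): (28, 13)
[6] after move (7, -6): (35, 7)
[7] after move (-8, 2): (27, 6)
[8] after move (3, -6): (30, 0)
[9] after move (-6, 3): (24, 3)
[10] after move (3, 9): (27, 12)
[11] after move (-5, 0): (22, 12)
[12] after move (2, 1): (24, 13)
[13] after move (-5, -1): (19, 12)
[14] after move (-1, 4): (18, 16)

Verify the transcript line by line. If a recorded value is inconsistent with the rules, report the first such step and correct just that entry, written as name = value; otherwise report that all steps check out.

1. x = 3 + (7) = 10, y = 2 + (1) = 3 (checks out)
2. x = 10 + (-2) = 8, y = 3 + (8) = 11 (matches)
3. x = 8 + (8) = 16, y = 11 + (-2) = 9 (agrees with the transcript)
4. x = 16 + (4) = 20, y = 9 + (1) = 10 (same as recorded)
5. x = 20 + (8) = 28, y = 10 + (3) = 13 (verified)
6. x = 28 + (7) = 35, y = 13 + (-6) = 7 (in agreement)
7. x = 35 + (-8) = 27, y = 7 + (2) = 9 (the transcript has a different value)
The audit stops at step 7: the recorded entry is wrong and should be y = 9.

step 7, y = 9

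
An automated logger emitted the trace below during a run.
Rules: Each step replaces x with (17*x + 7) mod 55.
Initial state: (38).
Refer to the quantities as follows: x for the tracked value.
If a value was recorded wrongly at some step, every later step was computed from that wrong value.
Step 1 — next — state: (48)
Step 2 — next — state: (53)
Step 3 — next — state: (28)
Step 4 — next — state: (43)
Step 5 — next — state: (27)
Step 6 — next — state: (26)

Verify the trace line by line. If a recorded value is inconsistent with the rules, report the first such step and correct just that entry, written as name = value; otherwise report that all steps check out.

step 1: x = (17*38 + 7) mod 55 = 48 -> matches
step 2: x = (17*48 + 7) mod 55 = 53 -> consistent with the trace
step 3: x = (17*53 + 7) mod 55 = 28 -> checks out
step 4: x = (17*28 + 7) mod 55 = 43 -> consistent with the trace
step 5: x = (17*43 + 7) mod 55 = 23 -> the trace disagrees here
The audit stops at step 5: the recorded entry is wrong and should be x = 23.

step 5, x = 23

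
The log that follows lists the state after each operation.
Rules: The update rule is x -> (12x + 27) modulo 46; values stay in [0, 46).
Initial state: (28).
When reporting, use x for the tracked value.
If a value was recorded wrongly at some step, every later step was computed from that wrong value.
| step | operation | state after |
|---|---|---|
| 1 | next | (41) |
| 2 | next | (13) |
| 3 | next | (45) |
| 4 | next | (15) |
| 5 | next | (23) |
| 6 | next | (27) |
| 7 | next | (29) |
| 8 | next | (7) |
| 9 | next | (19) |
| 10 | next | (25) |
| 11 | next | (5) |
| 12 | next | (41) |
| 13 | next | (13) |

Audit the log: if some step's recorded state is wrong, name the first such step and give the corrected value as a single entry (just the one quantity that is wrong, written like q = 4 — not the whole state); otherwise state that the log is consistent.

no error

Recomputing the run from the initial state:
step 1: x = 41
step 2: x = 13
step 3: x = 45
step 4: x = 15
step 5: x = 23
step 6: x = 27
step 7: x = 29
step 8: x = 7
step 9: x = 19
step 10: x = 25
step 11: x = 5
step 12: x = 41
step 13: x = 13
This matches the log at every step.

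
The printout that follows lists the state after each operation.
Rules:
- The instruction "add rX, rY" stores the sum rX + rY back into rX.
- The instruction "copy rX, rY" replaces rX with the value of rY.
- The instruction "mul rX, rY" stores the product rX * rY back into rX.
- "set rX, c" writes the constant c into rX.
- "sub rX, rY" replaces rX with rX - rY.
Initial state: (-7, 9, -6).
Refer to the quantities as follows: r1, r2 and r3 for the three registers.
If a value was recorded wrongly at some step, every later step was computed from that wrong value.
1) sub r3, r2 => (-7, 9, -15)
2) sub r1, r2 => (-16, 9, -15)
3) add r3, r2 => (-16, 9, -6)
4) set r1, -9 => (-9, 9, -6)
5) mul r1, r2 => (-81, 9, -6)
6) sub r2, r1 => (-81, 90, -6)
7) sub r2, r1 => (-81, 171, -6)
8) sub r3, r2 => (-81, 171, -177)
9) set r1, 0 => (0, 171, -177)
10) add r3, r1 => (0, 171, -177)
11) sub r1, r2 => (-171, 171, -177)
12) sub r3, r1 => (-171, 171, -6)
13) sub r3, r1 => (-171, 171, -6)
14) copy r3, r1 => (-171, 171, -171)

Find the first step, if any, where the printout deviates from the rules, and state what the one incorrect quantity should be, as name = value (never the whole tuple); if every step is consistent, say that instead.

step 13, r3 = 165

Recomputing the run from the initial state:
step 1: r1 = -7, r2 = 9, r3 = -15
step 2: r1 = -16, r2 = 9, r3 = -15
step 3: r1 = -16, r2 = 9, r3 = -6
step 4: r1 = -9, r2 = 9, r3 = -6
step 5: r1 = -81, r2 = 9, r3 = -6
step 6: r1 = -81, r2 = 90, r3 = -6
step 7: r1 = -81, r2 = 171, r3 = -6
step 8: r1 = -81, r2 = 171, r3 = -177
step 9: r1 = 0, r2 = 171, r3 = -177
step 10: r1 = 0, r2 = 171, r3 = -177
step 11: r1 = -171, r2 = 171, r3 = -177
step 12: r1 = -171, r2 = 171, r3 = -6
step 13: r1 = -171, r2 = 171, r3 = 165
step 14: r1 = -171, r2 = 171, r3 = -171
The first disagreement with the printout is at step 13, where the value should be r3 = 165.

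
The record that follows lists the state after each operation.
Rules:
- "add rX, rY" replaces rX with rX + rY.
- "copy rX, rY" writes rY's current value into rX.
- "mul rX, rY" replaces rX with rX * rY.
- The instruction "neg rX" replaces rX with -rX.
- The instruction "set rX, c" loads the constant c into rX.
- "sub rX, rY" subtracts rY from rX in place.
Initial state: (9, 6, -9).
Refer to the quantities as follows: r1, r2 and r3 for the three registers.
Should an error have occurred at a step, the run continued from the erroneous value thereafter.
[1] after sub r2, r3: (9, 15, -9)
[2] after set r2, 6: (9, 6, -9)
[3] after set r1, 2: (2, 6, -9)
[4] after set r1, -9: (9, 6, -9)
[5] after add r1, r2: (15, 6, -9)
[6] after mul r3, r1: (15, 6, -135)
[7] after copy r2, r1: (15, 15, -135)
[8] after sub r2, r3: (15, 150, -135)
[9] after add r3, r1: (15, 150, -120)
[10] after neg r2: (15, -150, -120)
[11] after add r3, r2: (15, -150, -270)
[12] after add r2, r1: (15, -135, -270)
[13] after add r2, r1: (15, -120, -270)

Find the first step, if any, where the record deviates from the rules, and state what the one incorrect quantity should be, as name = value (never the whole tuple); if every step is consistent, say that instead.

step 4, r1 = -9

1. r2 = 6 - -9 = 15 (confirmed correct)
2. r2 = 6 (same as recorded)
3. r1 = 2 (agrees with the record)
4. r1 = -9 (first mismatch against the record)
Step 4 is the first one off; corrected, r1 = -9.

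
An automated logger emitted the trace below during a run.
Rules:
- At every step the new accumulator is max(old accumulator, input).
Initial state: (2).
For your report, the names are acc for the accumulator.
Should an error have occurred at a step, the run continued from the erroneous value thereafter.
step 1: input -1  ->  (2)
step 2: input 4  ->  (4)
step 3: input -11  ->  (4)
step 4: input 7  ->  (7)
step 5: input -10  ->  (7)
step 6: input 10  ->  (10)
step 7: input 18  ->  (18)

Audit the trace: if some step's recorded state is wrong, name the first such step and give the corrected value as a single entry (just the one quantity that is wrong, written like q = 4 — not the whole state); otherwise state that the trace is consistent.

Recomputing the run from the initial state:
step 1: acc = 2
step 2: acc = 4
step 3: acc = 4
step 4: acc = 7
step 5: acc = 7
step 6: acc = 10
step 7: acc = 18
This matches the trace at every step.

no error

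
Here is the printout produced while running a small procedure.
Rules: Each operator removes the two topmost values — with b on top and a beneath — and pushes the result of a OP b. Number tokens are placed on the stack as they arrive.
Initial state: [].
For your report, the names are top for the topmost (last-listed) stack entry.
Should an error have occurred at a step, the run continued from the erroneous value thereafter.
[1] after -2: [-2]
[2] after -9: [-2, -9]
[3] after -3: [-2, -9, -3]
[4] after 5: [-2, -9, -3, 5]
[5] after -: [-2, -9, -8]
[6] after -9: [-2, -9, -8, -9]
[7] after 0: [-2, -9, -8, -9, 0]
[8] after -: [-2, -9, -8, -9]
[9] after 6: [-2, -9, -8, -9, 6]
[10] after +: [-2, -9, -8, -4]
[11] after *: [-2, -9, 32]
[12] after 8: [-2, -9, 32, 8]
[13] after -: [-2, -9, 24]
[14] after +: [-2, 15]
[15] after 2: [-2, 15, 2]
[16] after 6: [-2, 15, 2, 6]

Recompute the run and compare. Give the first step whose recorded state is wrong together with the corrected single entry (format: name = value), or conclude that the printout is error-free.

step 10, top = -3

Recomputing the run from the initial state:
step 1: [-2]
step 2: [-2, -9]
step 3: [-2, -9, -3]
step 4: [-2, -9, -3, 5]
step 5: [-2, -9, -8]
step 6: [-2, -9, -8, -9]
step 7: [-2, -9, -8, -9, 0]
step 8: [-2, -9, -8, -9]
step 9: [-2, -9, -8, -9, 6]
step 10: [-2, -9, -8, -3]
step 11: [-2, -9, 24]
step 12: [-2, -9, 24, 8]
step 13: [-2, -9, 16]
step 14: [-2, 7]
step 15: [-2, 7, 2]
step 16: [-2, 7, 2, 6]
The first disagreement with the printout is at step 10, where the value should be top = -3.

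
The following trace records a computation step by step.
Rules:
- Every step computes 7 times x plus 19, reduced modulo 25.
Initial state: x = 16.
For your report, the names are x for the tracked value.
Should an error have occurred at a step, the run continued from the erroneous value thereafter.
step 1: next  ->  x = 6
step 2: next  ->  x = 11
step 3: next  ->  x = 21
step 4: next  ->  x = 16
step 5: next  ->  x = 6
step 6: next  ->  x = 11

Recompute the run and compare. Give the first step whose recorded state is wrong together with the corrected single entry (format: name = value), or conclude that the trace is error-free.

1. x = (7*16 + 19) mod 25 = 6 (confirmed correct)
2. x = (7*6 + 19) mod 25 = 11 (consistent with the trace)
3. x = (7*11 + 19) mod 25 = 21 (no discrepancy)
4. x = (7*21 + 19) mod 25 = 16 (exactly as logged)
5. x = (7*16 + 19) mod 25 = 6 (exactly as logged)
6. x = (7*6 + 19) mod 25 = 11 (confirmed correct)
Each recorded entry agrees with the recomputation.

no error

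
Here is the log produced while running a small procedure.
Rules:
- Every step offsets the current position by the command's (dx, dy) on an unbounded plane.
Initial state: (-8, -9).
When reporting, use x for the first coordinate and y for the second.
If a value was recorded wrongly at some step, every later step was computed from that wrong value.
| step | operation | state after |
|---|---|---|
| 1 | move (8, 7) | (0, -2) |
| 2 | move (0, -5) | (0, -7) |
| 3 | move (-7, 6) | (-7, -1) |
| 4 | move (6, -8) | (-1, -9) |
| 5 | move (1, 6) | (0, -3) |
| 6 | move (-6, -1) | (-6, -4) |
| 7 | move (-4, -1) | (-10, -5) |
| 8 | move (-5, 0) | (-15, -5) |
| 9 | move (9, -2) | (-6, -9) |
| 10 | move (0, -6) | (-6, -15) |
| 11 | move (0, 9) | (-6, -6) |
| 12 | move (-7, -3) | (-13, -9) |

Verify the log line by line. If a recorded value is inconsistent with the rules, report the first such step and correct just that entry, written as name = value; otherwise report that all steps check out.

step 9, y = -7

1. x = -8 + (8) = 0, y = -9 + (7) = -2 (consistent with the log)
2. x = 0 + (0) = 0, y = -2 + (-5) = -7 (consistent with the log)
3. x = 0 + (-7) = -7, y = -7 + (6) = -1 (no discrepancy)
4. x = -7 + (6) = -1, y = -1 + (-8) = -9 (matches)
5. x = -1 + (1) = 0, y = -9 + (6) = -3 (no discrepancy)
6. x = 0 + (-6) = -6, y = -3 + (-1) = -4 (verified)
7. x = -6 + (-4) = -10, y = -4 + (-1) = -5 (in agreement)
8. x = -10 + (-5) = -15, y = -5 + (0) = -5 (checks out)
9. x = -15 + (9) = -6, y = -5 + (-2) = -7 (the log has a different value)
First deviation found at step 9; the corrected entry is y = -7.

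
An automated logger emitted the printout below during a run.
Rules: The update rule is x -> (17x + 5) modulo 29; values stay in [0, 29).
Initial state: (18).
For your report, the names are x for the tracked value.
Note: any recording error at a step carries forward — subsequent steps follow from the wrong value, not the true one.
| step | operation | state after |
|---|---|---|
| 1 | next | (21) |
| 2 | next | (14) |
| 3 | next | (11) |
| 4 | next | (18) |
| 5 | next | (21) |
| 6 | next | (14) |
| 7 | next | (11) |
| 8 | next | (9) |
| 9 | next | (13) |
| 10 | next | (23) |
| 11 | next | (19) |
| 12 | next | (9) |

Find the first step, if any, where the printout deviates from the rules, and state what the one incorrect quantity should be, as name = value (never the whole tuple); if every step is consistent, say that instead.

Recomputing the run from the initial state:
step 1: x = 21
step 2: x = 14
step 3: x = 11
step 4: x = 18
step 5: x = 21
step 6: x = 14
step 7: x = 11
step 8: x = 18
step 9: x = 21
step 10: x = 14
step 11: x = 11
step 12: x = 18
The first disagreement with the printout is at step 8, where the value should be x = 18.

step 8, x = 18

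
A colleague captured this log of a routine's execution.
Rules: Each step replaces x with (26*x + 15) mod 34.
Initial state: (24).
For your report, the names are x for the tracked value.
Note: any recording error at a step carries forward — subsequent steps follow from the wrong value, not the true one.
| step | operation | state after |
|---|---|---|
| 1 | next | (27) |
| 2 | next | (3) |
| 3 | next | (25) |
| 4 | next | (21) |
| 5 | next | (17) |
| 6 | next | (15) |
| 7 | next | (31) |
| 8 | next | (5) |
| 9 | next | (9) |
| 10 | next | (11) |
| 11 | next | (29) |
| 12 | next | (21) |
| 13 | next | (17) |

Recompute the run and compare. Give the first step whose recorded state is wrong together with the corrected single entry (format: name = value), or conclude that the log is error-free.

step 1: x = (26*24 + 15) mod 34 = 27 -> in agreement
step 2: x = (26*27 + 15) mod 34 = 3 -> confirmed correct
step 3: x = (26*3 + 15) mod 34 = 25 -> exactly as logged
step 4: x = (26*25 + 15) mod 34 = 19 -> this is not what the log shows
Conclusion: step 4 carries the first error; the entry should be x = 19.

step 4, x = 19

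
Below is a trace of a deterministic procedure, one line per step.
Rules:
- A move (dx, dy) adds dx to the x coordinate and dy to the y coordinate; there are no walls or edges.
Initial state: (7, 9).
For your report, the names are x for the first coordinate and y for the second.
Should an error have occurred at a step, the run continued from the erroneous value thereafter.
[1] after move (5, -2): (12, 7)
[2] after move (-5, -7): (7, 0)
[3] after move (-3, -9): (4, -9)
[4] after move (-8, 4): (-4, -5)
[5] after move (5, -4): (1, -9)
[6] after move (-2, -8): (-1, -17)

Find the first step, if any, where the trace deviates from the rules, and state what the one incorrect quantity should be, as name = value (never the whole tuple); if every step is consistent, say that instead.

no error

1. x = 7 + (5) = 12, y = 9 + (-2) = 7 (no discrepancy)
2. x = 12 + (-5) = 7, y = 7 + (-7) = 0 (no discrepancy)
3. x = 7 + (-3) = 4, y = 0 + (-9) = -9 (agrees with the trace)
4. x = 4 + (-8) = -4, y = -9 + (4) = -5 (same as recorded)
5. x = -4 + (5) = 1, y = -5 + (-4) = -9 (no discrepancy)
6. x = 1 + (-2) = -1, y = -9 + (-8) = -17 (same as recorded)
Nothing is out of place; the run is error-free.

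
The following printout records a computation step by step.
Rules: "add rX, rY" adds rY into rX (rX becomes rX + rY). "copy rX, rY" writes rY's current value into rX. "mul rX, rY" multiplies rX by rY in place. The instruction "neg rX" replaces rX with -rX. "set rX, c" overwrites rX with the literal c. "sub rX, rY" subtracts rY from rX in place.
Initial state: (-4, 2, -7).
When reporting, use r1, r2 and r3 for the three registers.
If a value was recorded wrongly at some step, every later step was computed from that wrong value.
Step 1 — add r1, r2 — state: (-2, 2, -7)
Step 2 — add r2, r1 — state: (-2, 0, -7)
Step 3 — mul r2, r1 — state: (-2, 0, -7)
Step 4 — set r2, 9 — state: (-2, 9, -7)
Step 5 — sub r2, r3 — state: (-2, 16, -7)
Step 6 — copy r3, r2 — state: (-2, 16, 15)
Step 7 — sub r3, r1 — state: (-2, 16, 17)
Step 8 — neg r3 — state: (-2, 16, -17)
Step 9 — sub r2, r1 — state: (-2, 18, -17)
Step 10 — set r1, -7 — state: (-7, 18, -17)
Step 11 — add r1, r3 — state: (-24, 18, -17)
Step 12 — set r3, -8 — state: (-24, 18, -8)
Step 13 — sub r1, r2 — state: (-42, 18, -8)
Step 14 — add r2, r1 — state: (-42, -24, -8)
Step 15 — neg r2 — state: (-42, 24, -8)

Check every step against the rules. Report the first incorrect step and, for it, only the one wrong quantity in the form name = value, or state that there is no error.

Recomputing the run from the initial state:
step 1: r1 = -2, r2 = 2, r3 = -7
step 2: r1 = -2, r2 = 0, r3 = -7
step 3: r1 = -2, r2 = 0, r3 = -7
step 4: r1 = -2, r2 = 9, r3 = -7
step 5: r1 = -2, r2 = 16, r3 = -7
step 6: r1 = -2, r2 = 16, r3 = 16
step 7: r1 = -2, r2 = 16, r3 = 18
step 8: r1 = -2, r2 = 16, r3 = -18
step 9: r1 = -2, r2 = 18, r3 = -18
step 10: r1 = -7, r2 = 18, r3 = -18
step 11: r1 = -25, r2 = 18, r3 = -18
step 12: r1 = -25, r2 = 18, r3 = -8
step 13: r1 = -43, r2 = 18, r3 = -8
step 14: r1 = -43, r2 = -25, r3 = -8
step 15: r1 = -43, r2 = 25, r3 = -8
The first disagreement with the printout is at step 6, where the value should be r3 = 16.

step 6, r3 = 16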